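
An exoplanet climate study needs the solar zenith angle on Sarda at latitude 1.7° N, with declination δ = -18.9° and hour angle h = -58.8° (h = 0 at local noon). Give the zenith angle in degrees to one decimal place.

θ_z = 61.3°

cos θ_z = sin φ sin δ + cos φ cos δ cos h = -0.009609 + 0.489882 = 0.480273.
θ_z = arccos(0.480273) = 61.3°.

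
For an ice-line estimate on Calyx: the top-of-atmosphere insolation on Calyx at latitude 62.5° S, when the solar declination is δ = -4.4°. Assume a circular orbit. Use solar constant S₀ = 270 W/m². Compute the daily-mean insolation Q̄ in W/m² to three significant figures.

cos H₀ = −tan(-62.5°) tan(-4.400°) = -0.1478, H₀ = 1.7192 rad.
Bracket: H₀ sin φ sin δ + cos φ cos δ sin H₀ = 1.7192×-0.88701×-0.07672 + 0.46175×0.99705×0.98902 = 0.116994 + 0.455333 = 0.572327.
Q̄ = (S₀/π) × [bracket] = (270/π) × 0.572327 = 49.19 W/m².

Q̄ ≈ 49.2 W/m²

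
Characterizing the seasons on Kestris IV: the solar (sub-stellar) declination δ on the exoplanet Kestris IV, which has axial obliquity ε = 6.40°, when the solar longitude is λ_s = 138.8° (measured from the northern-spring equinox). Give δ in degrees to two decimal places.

sin δ = sin ε · sin λ_s = sin 6.40° × sin 138.8° = 0.073423.
δ = arcsin(0.073423) = +4.21°.

δ = +4.21°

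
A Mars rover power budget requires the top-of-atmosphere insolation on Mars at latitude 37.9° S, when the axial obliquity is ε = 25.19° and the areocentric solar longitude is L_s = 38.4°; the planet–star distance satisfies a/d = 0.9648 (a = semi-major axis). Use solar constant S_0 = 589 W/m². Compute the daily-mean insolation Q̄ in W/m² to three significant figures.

sin δ = sin 25.19° × sin 38.4° = 0.26437, so δ = +15.330°.
cos h₀ = −tan(-37.9°) tan(+15.330°) = 0.2134, h₀ = 1.3557 rad.
Bracket: h₀ sin ϕ sin δ + cos ϕ cos δ sin h₀ = 1.3557×-0.61429×0.26437 + 0.78908×0.96442×0.97696 = -0.220165 + 0.743471 = 0.523306.
Inverse-square distance factor (a/d)² = 0.9648² = 0.930839.
Q̄ = (S_0/π) × 0.930839 × [bracket] = (589/π) × 0.930839 × 0.523306 = 91.33 W/m².

Q̄ ≈ 91.3 W/m²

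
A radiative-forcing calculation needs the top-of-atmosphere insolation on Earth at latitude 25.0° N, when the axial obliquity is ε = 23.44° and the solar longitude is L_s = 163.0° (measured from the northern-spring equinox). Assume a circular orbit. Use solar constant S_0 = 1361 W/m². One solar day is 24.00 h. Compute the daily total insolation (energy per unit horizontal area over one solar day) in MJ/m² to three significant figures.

36.6 MJ/m²

Solar declination: sin δ = sin ε · sin L_s = sin 23.44° × sin 163.0° = 0.11630, so δ = +6.679°.
cos h₀ = −tan(+25.0°) tan(+6.679°) = -0.0546, h₀ = 1.6254 rad.
Bracket: h₀ sin ϕ sin δ + cos ϕ cos δ sin h₀ = 1.6254×0.42262×0.11630 + 0.90631×0.99321×0.99851 = 0.079890 + 0.898815 = 0.978705.
Q̄ = (S_0/π) × [bracket] = (1361/π) × 0.978705 = 423.99 W/m².
Daily total = Q̄ × 24.00 h × 3600 s/h = 423.99 × 24.00 × 3600 / 10⁶ = 36.63 MJ/m².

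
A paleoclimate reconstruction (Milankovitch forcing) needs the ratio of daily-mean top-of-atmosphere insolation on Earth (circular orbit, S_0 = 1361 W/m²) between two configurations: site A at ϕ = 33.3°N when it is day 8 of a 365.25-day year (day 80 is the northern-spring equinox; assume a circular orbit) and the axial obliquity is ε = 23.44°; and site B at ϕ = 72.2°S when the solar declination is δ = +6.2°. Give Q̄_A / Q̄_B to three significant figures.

Q̄_A / Q̄_B ≈ 2.99

— Configuration A (ϕ=+33.3°):
Solar longitude: L_s = 360° × (8 − 80)/365.25 = -70.965°, i.e. -70.965° + 360° = 289.035°.
sin δ = sin 23.44° × sin 289.035° = -0.37604, so δ = -22.088°.
cos h₀ = −tan(+33.3°) tan(-22.088°) = 0.2666, h₀ = 1.3010 rad.
Bracket: h₀ sin ϕ sin δ + cos ϕ cos δ sin h₀ = 1.3010×0.54902×-0.37604 + 0.83581×0.92660×0.96381 = -0.268596 + 0.746434 = 0.477838.
Q̄ = (S_0/π) × [bracket] = (1361/π) × 0.477838 = 207.01 W/m².
— Configuration B (ϕ=-72.2°):
cos h₀ = −tan(-72.2°) tan(+6.200°) = 0.3384, h₀ = 1.2256 rad.
Bracket: h₀ sin ϕ sin δ + cos ϕ cos δ sin h₀ = 1.2256×-0.95213×0.10800 + 0.30570×0.99415×0.94102 = -0.126028 + 0.285987 = 0.159959.
Q̄ = (S_0/π) × [bracket] = (1361/π) × 0.159959 = 69.297 W/m².
Ratio Q̄_A / Q̄_B = 207.01 / 69.297 = 2.987.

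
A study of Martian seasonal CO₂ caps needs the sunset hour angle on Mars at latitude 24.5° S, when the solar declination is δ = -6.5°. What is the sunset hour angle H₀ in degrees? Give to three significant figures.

cos H₀ = −tan φ · tan δ = −tan(-24.5°) × tan(-6.500°) = -0.0519, so H₀ = 1.6227 rad = 92.98°.

H₀ = 93.0°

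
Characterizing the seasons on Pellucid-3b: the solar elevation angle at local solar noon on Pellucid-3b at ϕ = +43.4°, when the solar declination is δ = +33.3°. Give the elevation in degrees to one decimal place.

79.9°

At local noon the hour angle is zero, so the zenith angle equals |ϕ − δ| = |+43.4° − (+33.300°)| = 10.100°.
Elevation = 90° − 10.100° = 79.9°.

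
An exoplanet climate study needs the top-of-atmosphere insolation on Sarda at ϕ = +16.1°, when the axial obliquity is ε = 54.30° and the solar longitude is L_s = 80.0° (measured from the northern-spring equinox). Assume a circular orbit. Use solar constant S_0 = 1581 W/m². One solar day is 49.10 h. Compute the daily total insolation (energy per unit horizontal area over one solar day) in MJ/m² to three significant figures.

Solar declination: sin δ = sin ε · sin L_s = sin 54.30° × sin 80.0° = 0.79975, so δ = +53.106°.
cos h₀ = −tan(+16.1°) tan(+53.106°) = -0.3845, h₀ = 1.9655 rad.
Bracket: h₀ sin ϕ sin δ + cos ϕ cos δ sin h₀ = 1.9655×0.27731×0.79975 + 0.96078×0.60034×0.92312 = 0.435906 + 0.532451 = 0.968357.
Q̄ = (S_0/π) × [bracket] = (1581/π) × 0.968357 = 487.32 W/m².
Daily total = Q̄ × 49.10 h × 3600 s/h = 487.32 × 49.10 × 3600 / 10⁶ = 86.14 MJ/m².

86.1 MJ/m²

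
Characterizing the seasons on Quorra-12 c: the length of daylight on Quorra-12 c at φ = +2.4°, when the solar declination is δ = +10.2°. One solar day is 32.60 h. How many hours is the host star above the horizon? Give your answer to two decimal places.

16.38 h

cos H₀ = −tan φ · tan δ = −tan(+2.4°) × tan(+10.200°) = -0.0075, so H₀ = 1.5783 rad = 90.43°.
Daylight = 2H₀/(2π) × 32.60 h = (1.5783/π) × 32.60 = 16.38 h.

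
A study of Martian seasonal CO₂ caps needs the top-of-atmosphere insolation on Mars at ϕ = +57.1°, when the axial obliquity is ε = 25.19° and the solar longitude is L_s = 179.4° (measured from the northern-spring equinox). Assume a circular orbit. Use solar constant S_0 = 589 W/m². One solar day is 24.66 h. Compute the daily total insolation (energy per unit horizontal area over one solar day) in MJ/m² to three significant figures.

9.14 MJ/m²

Solar declination: sin δ = sin ε · sin L_s = sin 25.19° × sin 179.4° = 0.00446, so δ = +0.255°.
cos h₀ = −tan(+57.1°) tan(+0.255°) = -0.0069, h₀ = 1.5777 rad.
Bracket: h₀ sin ϕ sin δ + cos ϕ cos δ sin h₀ = 1.5777×0.83962×0.00446 + 0.54317×0.99999×0.99998 = 0.005908 + 0.543154 = 0.549062.
Q̄ = (S_0/π) × [bracket] = (589/π) × 0.549062 = 102.94 W/m².
Daily total = Q̄ × 24.66 h × 3600 s/h = 102.94 × 24.66 × 3600 / 10⁶ = 9.139 MJ/m².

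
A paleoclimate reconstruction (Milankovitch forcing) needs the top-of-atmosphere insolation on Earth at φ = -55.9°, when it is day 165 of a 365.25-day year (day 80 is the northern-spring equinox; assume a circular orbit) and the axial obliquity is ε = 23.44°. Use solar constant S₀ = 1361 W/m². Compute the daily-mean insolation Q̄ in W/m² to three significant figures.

Solar longitude: λ_s = 360° × (165 − 80)/365.25 = 83.778°.
sin δ = sin 23.44° × sin 83.778° = 0.39545, so δ = +23.294°.
cos H₀ = −tan(-55.9°) tan(+23.294°) = 0.6359, H₀ = 0.8816 rad.
Bracket: H₀ sin φ sin δ + cos φ cos δ sin H₀ = 0.8816×-0.82806×0.39545 + 0.56064×0.91849×0.77177 = -0.288685 + 0.397417 = 0.108732.
Q̄ = (S₀/π) × [bracket] = (1361/π) × 0.108732 = 47.10 W/m².

Q̄ ≈ 47.1 W/m²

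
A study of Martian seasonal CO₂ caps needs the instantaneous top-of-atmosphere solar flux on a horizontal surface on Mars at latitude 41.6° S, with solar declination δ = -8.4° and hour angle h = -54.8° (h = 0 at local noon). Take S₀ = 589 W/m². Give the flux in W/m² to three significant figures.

308 W/m²

cos θ_z = sin φ sin δ + cos φ cos δ cos h = 0.096988 + 0.426431 = 0.523419.
Flux = S₀ · cos θ_z = 589 × 0.523419 = 308.3 W/m².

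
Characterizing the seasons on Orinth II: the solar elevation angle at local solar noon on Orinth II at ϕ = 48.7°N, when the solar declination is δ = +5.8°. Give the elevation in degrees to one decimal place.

At local noon the hour angle is zero, so the zenith angle equals |ϕ − δ| = |+48.7° − (+5.800°)| = 42.900°.
Elevation = 90° − 42.900° = 47.1°.

47.1°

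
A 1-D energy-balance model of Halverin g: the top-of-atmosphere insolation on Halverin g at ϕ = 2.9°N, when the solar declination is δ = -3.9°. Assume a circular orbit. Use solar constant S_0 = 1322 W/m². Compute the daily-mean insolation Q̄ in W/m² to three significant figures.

cos h₀ = −tan(+2.9°) tan(-3.900°) = 0.0035, h₀ = 1.5673 rad.
Bracket: h₀ sin ϕ sin δ + cos ϕ cos δ sin h₀ = 1.5673×0.05059×-0.06802 + 0.99872×0.99768×0.99999 = -0.005393 + 0.996393 = 0.991000.
Q̄ = (S_0/π) × [bracket] = (1322/π) × 0.991000 = 417.0 W/m².

Q̄ ≈ 417 W/m²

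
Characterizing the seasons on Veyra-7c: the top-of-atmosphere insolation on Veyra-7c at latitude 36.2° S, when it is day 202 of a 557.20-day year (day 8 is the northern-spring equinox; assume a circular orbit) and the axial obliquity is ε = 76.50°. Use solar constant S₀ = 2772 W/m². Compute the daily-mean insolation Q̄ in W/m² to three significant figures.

Q̄ ≈ 4.14 W/m²

Solar longitude: λ_s = 360° × (202 − 8)/557.20 = 125.341°.
sin δ = sin 76.50° × sin 125.341° = 0.79319, so δ = +52.484°.
cos H₀ = −tan(-36.2°) tan(+52.484°) = 0.9533, H₀ = 0.3069 rad.
Bracket: H₀ sin φ sin δ + cos φ cos δ sin H₀ = 0.3069×-0.59061×0.79319 + 0.80696×0.60898×0.30211 = -0.143772 + 0.148464 = 0.004692.
Q̄ = (S₀/π) × [bracket] = (2772/π) × 0.004692 = 4.140 W/m².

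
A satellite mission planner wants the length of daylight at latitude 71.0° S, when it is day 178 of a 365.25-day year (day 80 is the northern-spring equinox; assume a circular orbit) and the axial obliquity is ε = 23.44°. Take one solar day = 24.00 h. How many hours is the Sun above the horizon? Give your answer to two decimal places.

Solar longitude: λ_s = 360° × (178 − 80)/365.25 = 96.591°.
sin δ = sin 23.44° × sin 96.591° = 0.39516, so δ = +23.276°.
cos H₀ = −tan φ · tan δ = 1.2493 ≥ 1, so the Sun never rises (polar night) and H₀ = 0.
Daylight = 2H₀/(2π) × 24.00 h = (0.0000/π) × 24.00 = 0.00 h.

0.00 h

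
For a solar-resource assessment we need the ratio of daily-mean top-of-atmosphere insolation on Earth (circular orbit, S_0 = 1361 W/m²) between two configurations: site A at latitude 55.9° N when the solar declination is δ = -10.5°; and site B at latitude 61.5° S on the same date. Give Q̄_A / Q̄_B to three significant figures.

— Configuration A (ϕ=+55.9°):
cos h₀ = −tan(+55.9°) tan(-10.500°) = 0.2737, h₀ = 1.2935 rad.
Bracket: h₀ sin ϕ sin δ + cos ϕ cos δ sin h₀ = 1.2935×0.82806×-0.18224 + 0.56064×0.98325×0.96180 = -0.195196 + 0.530192 = 0.334996.
Q̄ = (S_0/π) × [bracket] = (1361/π) × 0.334996 = 145.13 W/m².
— Configuration B (ϕ=-61.5°):
cos h₀ = −tan(-61.5°) tan(-10.500°) = -0.3414, h₀ = 1.9192 rad.
Bracket: h₀ sin ϕ sin δ + cos ϕ cos δ sin h₀ = 1.9192×-0.87882×-0.18224 + 0.47716×0.98325×0.93994 = 0.307372 + 0.440989 = 0.748361.
Q̄ = (S_0/π) × [bracket] = (1361/π) × 0.748361 = 324.20 W/m².
Ratio Q̄_A / Q̄_B = 145.13 / 324.20 = 0.4477.

Q̄_A / Q̄_B ≈ 0.448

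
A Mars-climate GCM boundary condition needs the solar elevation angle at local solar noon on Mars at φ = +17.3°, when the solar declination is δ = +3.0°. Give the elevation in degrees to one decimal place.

75.7°

At local noon the hour angle is zero, so the zenith angle equals |φ − δ| = |+17.3° − (+3.000°)| = 14.300°.
Elevation = 90° − 14.300° = 75.7°.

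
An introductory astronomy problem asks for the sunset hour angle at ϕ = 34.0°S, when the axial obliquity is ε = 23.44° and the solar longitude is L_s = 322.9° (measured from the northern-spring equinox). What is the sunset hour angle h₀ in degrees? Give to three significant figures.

Solar declination: sin δ = sin ε · sin L_s = sin 23.44° × sin 322.9° = -0.23995, so δ = -13.884°.
cos h₀ = −tan ϕ · tan δ = −tan(-34.0°) × tan(-13.884°) = -0.1667, so h₀ = 1.7383 rad = 99.60°.

h₀ = 99.6°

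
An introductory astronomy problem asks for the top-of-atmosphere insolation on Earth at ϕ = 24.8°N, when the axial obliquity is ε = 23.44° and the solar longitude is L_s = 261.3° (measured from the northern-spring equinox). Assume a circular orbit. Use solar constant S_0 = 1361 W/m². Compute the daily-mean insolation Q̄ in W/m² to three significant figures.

Q̄ ≈ 256 W/m²

Solar declination: sin δ = sin ε · sin L_s = sin 23.44° × sin 261.3° = -0.39321, so δ = -23.154°.
cos h₀ = −tan(+24.8°) tan(-23.154°) = 0.1976, h₀ = 1.3719 rad.
Bracket: h₀ sin ϕ sin δ + cos ϕ cos δ sin h₀ = 1.3719×0.41945×-0.39321 + 0.90778×0.91945×0.98028 = -0.226270 + 0.818199 = 0.591929.
Q̄ = (S_0/π) × [bracket] = (1361/π) × 0.591929 = 256.4 W/m².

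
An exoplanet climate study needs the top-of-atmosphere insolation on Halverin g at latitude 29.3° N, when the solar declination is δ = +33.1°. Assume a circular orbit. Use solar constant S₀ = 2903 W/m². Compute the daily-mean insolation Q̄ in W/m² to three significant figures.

cos H₀ = −tan(+29.3°) tan(+33.100°) = -0.3658, H₀ = 1.9453 rad.
Bracket: H₀ sin φ sin δ + cos φ cos δ sin H₀ = 1.9453×0.48938×0.54610 + 0.87207×0.83772×0.93068 = 0.519882 + 0.679909 = 1.199791.
Q̄ = (S₀/π) × [bracket] = (2903/π) × 1.199791 = 1109 W/m².

Q̄ ≈ 1.11e+03 W/m²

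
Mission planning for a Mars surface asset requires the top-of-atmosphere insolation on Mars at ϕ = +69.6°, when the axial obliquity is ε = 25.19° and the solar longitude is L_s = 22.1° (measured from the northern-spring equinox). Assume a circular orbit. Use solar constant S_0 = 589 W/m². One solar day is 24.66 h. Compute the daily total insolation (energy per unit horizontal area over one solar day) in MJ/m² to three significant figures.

10.2 MJ/m²

Solar declination: sin δ = sin ε · sin L_s = sin 25.19° × sin 22.1° = 0.16013, so δ = +9.214°.
cos h₀ = −tan(+69.6°) tan(+9.214°) = -0.4362, h₀ = 2.0222 rad.
Bracket: h₀ sin ϕ sin δ + cos ϕ cos δ sin h₀ = 2.0222×0.93728×0.16013 + 0.34857×0.98710×0.89985 = 0.303505 + 0.309614 = 0.613119.
Q̄ = (S_0/π) × [bracket] = (589/π) × 0.613119 = 114.95 W/m².
Daily total = Q̄ × 24.66 h × 3600 s/h = 114.95 × 24.66 × 3600 / 10⁶ = 10.20 MJ/m².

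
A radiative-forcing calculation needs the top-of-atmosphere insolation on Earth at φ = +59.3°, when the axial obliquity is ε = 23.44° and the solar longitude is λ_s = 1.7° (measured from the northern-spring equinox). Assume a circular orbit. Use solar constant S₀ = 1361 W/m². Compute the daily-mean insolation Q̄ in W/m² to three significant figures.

Solar declination: sin δ = sin ε · sin λ_s = sin 23.44° × sin 1.7° = 0.01180, so δ = +0.676°.
cos H₀ = −tan(+59.3°) tan(+0.676°) = -0.0199, H₀ = 1.5907 rad.
Bracket: H₀ sin φ sin δ + cos φ cos δ sin H₀ = 1.5907×0.85985×0.01180 + 0.51054×0.99993×0.99980 = 0.016140 + 0.510402 = 0.526542.
Q̄ = (S₀/π) × [bracket] = (1361/π) × 0.526542 = 228.1 W/m².

Q̄ ≈ 228 W/m²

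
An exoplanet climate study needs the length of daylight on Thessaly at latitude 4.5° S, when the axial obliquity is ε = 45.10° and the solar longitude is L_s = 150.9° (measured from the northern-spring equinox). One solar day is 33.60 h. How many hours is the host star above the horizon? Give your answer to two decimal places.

Solar declination: sin δ = sin ε · sin L_s = sin 45.10° × sin 150.9° = 0.34449, so δ = +20.151°.
cos h₀ = −tan ϕ · tan δ = −tan(-4.5°) × tan(+20.151°) = 0.0289, so h₀ = 1.5419 rad = 88.35°.
Daylight = 2h₀/(2π) × 33.60 h = (1.5419/π) × 33.60 = 16.49 h.

16.49 h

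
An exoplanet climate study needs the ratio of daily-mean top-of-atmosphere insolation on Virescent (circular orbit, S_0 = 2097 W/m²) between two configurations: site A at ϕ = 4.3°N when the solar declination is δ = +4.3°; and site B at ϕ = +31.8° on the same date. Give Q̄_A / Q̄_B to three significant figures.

— Configuration A (ϕ=+4.3°):
cos h₀ = −tan(+4.3°) tan(+4.300°) = -0.0057, h₀ = 1.5764 rad.
Bracket: h₀ sin ϕ sin δ + cos ϕ cos δ sin h₀ = 1.5764×0.07498×0.07498 + 0.99719×0.99719×0.99998 = 0.008863 + 0.994368 = 1.003231.
Q̄ = (S_0/π) × [bracket] = (2097/π) × 1.003231 = 669.65 W/m².
— Configuration B (ϕ=+31.8°):
cos h₀ = −tan(+31.8°) tan(+4.300°) = -0.0466, h₀ = 1.6174 rad.
Bracket: h₀ sin ϕ sin δ + cos ϕ cos δ sin h₀ = 1.6174×0.52696×0.07498 + 0.84989×0.99719×0.99891 = 0.063906 + 0.846578 = 0.910484.
Q̄ = (S_0/π) × [bracket] = (2097/π) × 0.910484 = 607.74 W/m².
Ratio Q̄_A / Q̄_B = 669.65 / 607.74 = 1.102.

Q̄_A / Q̄_B ≈ 1.10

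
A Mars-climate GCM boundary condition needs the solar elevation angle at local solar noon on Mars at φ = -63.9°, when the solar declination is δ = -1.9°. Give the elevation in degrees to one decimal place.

28.0°

At local noon the hour angle is zero, so the zenith angle equals |φ − δ| = |-63.9° − (-1.900°)| = 62.000°.
Elevation = 90° − 62.000° = 28.0°.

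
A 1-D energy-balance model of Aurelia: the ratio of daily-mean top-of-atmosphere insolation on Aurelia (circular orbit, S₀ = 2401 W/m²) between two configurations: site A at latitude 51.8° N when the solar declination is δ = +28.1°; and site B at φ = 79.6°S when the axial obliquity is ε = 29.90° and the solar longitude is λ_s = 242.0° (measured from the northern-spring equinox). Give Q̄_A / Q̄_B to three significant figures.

Q̄_A / Q̄_B ≈ 0.925

— Configuration A (φ=+51.8°):
cos H₀ = −tan(+51.8°) tan(+28.100°) = -0.6785, H₀ = 2.3166 rad.
Bracket: H₀ sin φ sin δ + cos φ cos δ sin H₀ = 2.3166×0.78586×0.47101 + 0.61841×0.88213×0.73457 = 0.857485 + 0.400721 = 1.258206.
Q̄ = (S₀/π) × [bracket] = (2401/π) × 1.258206 = 961.60 W/m².
— Configuration B (φ=-79.6°):
Solar declination: sin δ = sin ε · sin λ_s = sin 29.90° × sin 242.0° = -0.44014, so δ = -26.113°.
cos H₀ = −tan(-79.6°) tan(-26.113°) = -2.6707 ≤ −1 ⇒ polar day, H₀ = π.
Bracket: H₀ sin φ sin δ + cos φ cos δ sin H₀ = 3.1416×-0.98357×-0.44014 + 0.18052×0.89793×0.00000 = 1.360025 + 0.000000 = 1.360025.
Q̄ = (S₀/π) × [bracket] = (2401/π) × 1.360025 = 1039.4 W/m².
Ratio Q̄_A / Q̄_B = 961.60 / 1039.4 = 0.9251.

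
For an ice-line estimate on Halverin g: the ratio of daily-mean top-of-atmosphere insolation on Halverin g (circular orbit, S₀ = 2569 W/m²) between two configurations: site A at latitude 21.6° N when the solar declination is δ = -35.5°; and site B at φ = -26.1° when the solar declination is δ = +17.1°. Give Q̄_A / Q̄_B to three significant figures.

— Configuration A (φ=+21.6°):
cos H₀ = −tan(+21.6°) tan(-35.500°) = 0.2824, H₀ = 1.2845 rad.
Bracket: H₀ sin φ sin δ + cos φ cos δ sin H₀ = 1.2845×0.36812×-0.58070 + 0.92978×0.81412×0.95929 = -0.274584 + 0.726137 = 0.451553.
Q̄ = (S₀/π) × [bracket] = (2569/π) × 0.451553 = 369.25 W/m².
— Configuration B (φ=-26.1°):
cos H₀ = −tan(-26.1°) tan(+17.100°) = 0.1507, H₀ = 1.4195 rad.
Bracket: H₀ sin φ sin δ + cos φ cos δ sin H₀ = 1.4195×-0.43994×0.29404 + 0.89803×0.95579×0.98858 = -0.183626 + 0.848526 = 0.664900.
Q̄ = (S₀/π) × [bracket] = (2569/π) × 0.664900 = 543.71 W/m².
Ratio Q̄_A / Q̄_B = 369.25 / 543.71 = 0.6791.

Q̄_A / Q̄_B ≈ 0.679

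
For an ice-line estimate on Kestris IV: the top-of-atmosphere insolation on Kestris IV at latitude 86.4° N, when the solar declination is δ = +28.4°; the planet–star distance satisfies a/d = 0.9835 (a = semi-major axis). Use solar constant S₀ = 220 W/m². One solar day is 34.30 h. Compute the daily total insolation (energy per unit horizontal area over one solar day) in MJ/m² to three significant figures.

cos H₀ = −tan(+86.4°) tan(+28.400°) = -8.5941 ≤ −1 ⇒ polar day, H₀ = π.
Bracket: H₀ sin φ sin δ + cos φ cos δ sin H₀ = 3.1416×0.99803×0.47562 + 0.06279×0.87965×0.00000 = 1.491264 + 0.000000 = 1.491264.
Inverse-square distance factor (a/d)² = 0.9835² = 0.967272.
Q̄ = (S₀/π) × 0.967272 × [bracket] = (220/π) × 0.967272 × 1.491264 = 101.01 W/m².
Daily total = Q̄ × 34.30 h × 3600 s/h = 101.01 × 34.30 × 3600 / 10⁶ = 12.47 MJ/m².

12.5 MJ/m²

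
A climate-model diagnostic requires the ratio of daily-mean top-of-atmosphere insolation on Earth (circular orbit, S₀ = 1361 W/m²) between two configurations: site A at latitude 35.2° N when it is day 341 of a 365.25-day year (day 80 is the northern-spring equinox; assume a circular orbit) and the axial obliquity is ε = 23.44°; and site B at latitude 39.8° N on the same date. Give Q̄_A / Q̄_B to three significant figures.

Q̄_A / Q̄_B ≈ 1.20

— Configuration A (φ=+35.2°):
Solar longitude: λ_s = 360° × (341 − 80)/365.25 = 257.248°.
sin δ = sin 23.44° × sin 257.248° = -0.38798, so δ = -22.829°.
cos H₀ = −tan(+35.2°) tan(-22.829°) = 0.2969, H₀ = 1.2693 rad.
Bracket: H₀ sin φ sin δ + cos φ cos δ sin H₀ = 1.2693×0.57643×-0.38798 + 0.81714×0.92167×0.95489 = -0.283870 + 0.719160 = 0.435290.
Q̄ = (S₀/π) × [bracket] = (1361/π) × 0.435290 = 188.58 W/m².
— Configuration B (φ=+39.8°):
cos H₀ = −tan(+39.8°) tan(-22.829°) = 0.3507, H₀ = 1.2125 rad.
Bracket: H₀ sin φ sin δ + cos φ cos δ sin H₀ = 1.2125×0.64011×-0.38798 + 0.76828×0.92167×0.93648 = -0.301124 + 0.663122 = 0.361998.
Q̄ = (S₀/π) × [bracket] = (1361/π) × 0.361998 = 156.82 W/m².
Ratio Q̄_A / Q̄_B = 188.58 / 156.82 = 1.203.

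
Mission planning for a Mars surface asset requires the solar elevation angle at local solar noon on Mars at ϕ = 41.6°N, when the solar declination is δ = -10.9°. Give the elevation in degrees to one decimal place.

37.5°

At local noon the hour angle is zero, so the zenith angle equals |ϕ − δ| = |+41.6° − (-10.900°)| = 52.500°.
Elevation = 90° − 52.500° = 37.5°.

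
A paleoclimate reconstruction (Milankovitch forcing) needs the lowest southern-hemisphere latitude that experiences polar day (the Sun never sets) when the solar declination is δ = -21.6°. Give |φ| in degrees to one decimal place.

|φ| = 68.4°

Polar day requires cos H₀ = −tan φ tan δ ≤ −1, i.e. tan φ tan δ ≥ 1.
The boundary is |tan φ| · |tan δ| = 1, so |φ| = 90° − |δ| = 90° − 21.6° = 68.4° in the southern hemisphere.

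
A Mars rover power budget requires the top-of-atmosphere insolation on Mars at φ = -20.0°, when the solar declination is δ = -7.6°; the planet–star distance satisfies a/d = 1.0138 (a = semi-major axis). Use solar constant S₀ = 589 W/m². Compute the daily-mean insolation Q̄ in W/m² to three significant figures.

cos H₀ = −tan(-20.0°) tan(-7.600°) = -0.0486, H₀ = 1.6194 rad.
Bracket: H₀ sin φ sin δ + cos φ cos δ sin H₀ = 1.6194×-0.34202×-0.13226 + 0.93969×0.99122×0.99882 = 0.073254 + 0.930340 = 1.003594.
Inverse-square distance factor (a/d)² = 1.0138² = 1.027790.
Q̄ = (S₀/π) × 1.027790 × [bracket] = (589/π) × 1.027790 × 1.003594 = 193.4 W/m².

Q̄ ≈ 193 W/m²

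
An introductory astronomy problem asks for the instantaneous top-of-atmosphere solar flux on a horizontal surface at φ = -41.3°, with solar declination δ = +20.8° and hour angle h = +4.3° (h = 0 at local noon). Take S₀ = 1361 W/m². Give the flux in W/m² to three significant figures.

634 W/m²

cos θ_z = sin φ sin δ + cos φ cos δ cos h = -0.234371 + 0.700324 = 0.465953.
Flux = S₀ · cos θ_z = 1361 × 0.465953 = 634.2 W/m².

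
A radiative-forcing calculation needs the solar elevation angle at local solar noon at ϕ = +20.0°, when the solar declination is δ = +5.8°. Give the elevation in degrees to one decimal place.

At local noon the hour angle is zero, so the zenith angle equals |ϕ − δ| = |+20.0° − (+5.800°)| = 14.200°.
Elevation = 90° − 14.200° = 75.8°.

75.8°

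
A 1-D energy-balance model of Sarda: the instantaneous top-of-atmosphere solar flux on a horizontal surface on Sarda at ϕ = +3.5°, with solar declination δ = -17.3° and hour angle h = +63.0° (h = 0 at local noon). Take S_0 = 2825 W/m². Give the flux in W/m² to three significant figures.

cos θ_z = sin ϕ sin δ + cos ϕ cos δ cos h = -0.018154 + 0.432644 = 0.414490.
Flux = S_0 · cos θ_z = 2825 × 0.414490 = 1171 W/m².

1.17e+03 W/m²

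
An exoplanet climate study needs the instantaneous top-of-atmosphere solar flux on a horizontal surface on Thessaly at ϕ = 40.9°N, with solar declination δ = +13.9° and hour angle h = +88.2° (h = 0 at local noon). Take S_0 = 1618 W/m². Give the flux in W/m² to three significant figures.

292 W/m²

cos θ_z = sin ϕ sin δ + cos ϕ cos δ cos h = 0.157287 + 0.023047 = 0.180334.
Flux = S_0 · cos θ_z = 1618 × 0.180334 = 291.8 W/m².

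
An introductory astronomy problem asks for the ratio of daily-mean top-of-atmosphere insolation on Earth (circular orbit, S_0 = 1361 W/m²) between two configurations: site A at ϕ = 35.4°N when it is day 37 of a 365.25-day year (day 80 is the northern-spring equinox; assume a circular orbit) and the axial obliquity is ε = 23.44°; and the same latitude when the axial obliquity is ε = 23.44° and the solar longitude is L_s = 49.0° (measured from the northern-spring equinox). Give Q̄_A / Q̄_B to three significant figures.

— Configuration A (ϕ=+35.4°):
Solar longitude: L_s = 360° × (37 − 80)/365.25 = -42.382°, i.e. -42.382° + 360° = 317.618°.
sin δ = sin 23.44° × sin 317.618° = -0.26814, so δ = -15.553°.
cos h₀ = −tan(+35.4°) tan(-15.553°) = 0.1978, h₀ = 1.3717 rad.
Bracket: h₀ sin ϕ sin δ + cos ϕ cos δ sin h₀ = 1.3717×0.57928×-0.26814 + 0.81513×0.96338×0.98024 = -0.213064 + 0.769763 = 0.556699.
Q̄ = (S_0/π) × [bracket] = (1361/π) × 0.556699 = 241.17 W/m².
— Configuration B (ϕ=+35.4°):
Solar declination: sin δ = sin ε · sin L_s = sin 23.44° × sin 49.0° = 0.30021, so δ = +17.471°.
cos h₀ = −tan(+35.4°) tan(+17.471°) = -0.2237, h₀ = 1.7964 rad.
Bracket: h₀ sin ϕ sin δ + cos ϕ cos δ sin h₀ = 1.7964×0.57928×0.30021 + 0.81513×0.95387×0.97467 = 0.312404 + 0.757833 = 1.070237.
Q̄ = (S_0/π) × [bracket] = (1361/π) × 1.070237 = 463.65 W/m².
Ratio Q̄_A / Q̄_B = 241.17 / 463.65 = 0.5202.

Q̄_A / Q̄_B ≈ 0.520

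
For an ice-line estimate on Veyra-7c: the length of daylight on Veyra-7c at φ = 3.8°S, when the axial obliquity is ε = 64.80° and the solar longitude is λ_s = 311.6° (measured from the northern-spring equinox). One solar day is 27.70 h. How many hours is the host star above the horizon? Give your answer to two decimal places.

14.39 h

Solar declination: sin δ = sin ε · sin λ_s = sin 64.80° × sin 311.6° = -0.67663, so δ = -42.581°.
cos H₀ = −tan φ · tan δ = −tan(-3.8°) × tan(-42.581°) = -0.0610, so H₀ = 1.6319 rad = 93.50°.
Daylight = 2H₀/(2π) × 27.70 h = (1.6319/π) × 27.70 = 14.39 h.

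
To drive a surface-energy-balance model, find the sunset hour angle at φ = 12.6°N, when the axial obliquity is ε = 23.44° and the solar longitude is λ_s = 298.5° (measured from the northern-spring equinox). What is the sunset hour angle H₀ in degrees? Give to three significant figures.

H₀ = 85.2°

Solar declination: sin δ = sin ε · sin λ_s = sin 23.44° × sin 298.5° = -0.34958, so δ = -20.462°.
cos H₀ = −tan φ · tan δ = −tan(+12.6°) × tan(-20.462°) = 0.0834, so H₀ = 1.4873 rad = 85.22°.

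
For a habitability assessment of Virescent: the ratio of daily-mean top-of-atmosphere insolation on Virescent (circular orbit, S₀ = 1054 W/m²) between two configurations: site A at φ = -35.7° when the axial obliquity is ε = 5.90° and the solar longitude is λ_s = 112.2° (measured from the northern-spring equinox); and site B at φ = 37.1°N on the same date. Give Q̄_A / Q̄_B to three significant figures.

Q̄_A / Q̄_B ≈ 0.816

— Configuration A (φ=-35.7°):
Solar declination: sin δ = sin ε · sin λ_s = sin 5.90° × sin 112.2° = 0.09517, so δ = +5.461°.
cos H₀ = −tan(-35.7°) tan(+5.461°) = 0.0687, H₀ = 1.5020 rad.
Bracket: H₀ sin φ sin δ + cos φ cos δ sin H₀ = 1.5020×-0.58354×0.09517 + 0.81208×0.99546×0.99764 = -0.083414 + 0.806485 = 0.723071.
Q̄ = (S₀/π) × [bracket] = (1054/π) × 0.723071 = 242.59 W/m².
— Configuration B (φ=+37.1°):
cos H₀ = −tan(+37.1°) tan(+5.461°) = -0.0723, H₀ = 1.6432 rad.
Bracket: H₀ sin φ sin δ + cos φ cos δ sin H₀ = 1.6432×0.60321×0.09517 + 0.79758×0.99546×0.99738 = 0.094332 + 0.791879 = 0.886211.
Q̄ = (S₀/π) × [bracket] = (1054/π) × 0.886211 = 297.32 W/m².
Ratio Q̄_A / Q̄_B = 242.59 / 297.32 = 0.8159.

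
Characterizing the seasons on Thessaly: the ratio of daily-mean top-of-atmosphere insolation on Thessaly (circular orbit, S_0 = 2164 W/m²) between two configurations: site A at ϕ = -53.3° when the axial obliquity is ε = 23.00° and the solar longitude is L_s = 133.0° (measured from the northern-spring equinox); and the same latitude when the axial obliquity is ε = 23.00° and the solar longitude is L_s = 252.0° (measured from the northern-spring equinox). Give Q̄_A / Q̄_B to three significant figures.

— Configuration A (ϕ=-53.3°):
Solar declination: sin δ = sin ε · sin L_s = sin 23.00° × sin 133.0° = 0.28576, so δ = +16.604°.
cos h₀ = −tan(-53.3°) tan(+16.604°) = 0.4001, h₀ = 1.1592 rad.
Bracket: h₀ sin ϕ sin δ + cos ϕ cos δ sin h₀ = 1.1592×-0.80178×0.28576 + 0.59763×0.95830×0.91649 = -0.265592 + 0.524882 = 0.259290.
Q̄ = (S_0/π) × [bracket] = (2164/π) × 0.259290 = 178.60 W/m².
— Configuration B (ϕ=-53.3°):
Solar declination: sin δ = sin ε · sin L_s = sin 23.00° × sin 252.0° = -0.37161, so δ = -21.815°.
cos h₀ = −tan(-53.3°) tan(-21.815°) = -0.5370, h₀ = 2.1377 rad.
Bracket: h₀ sin ϕ sin δ + cos ϕ cos δ sin h₀ = 2.1377×-0.80178×-0.37161 + 0.59763×0.92839×0.84358 = 0.636927 + 0.468047 = 1.104974.
Q̄ = (S_0/π) × [bracket] = (2164/π) × 1.104974 = 761.13 W/m².
Ratio Q̄_A / Q̄_B = 178.60 / 761.13 = 0.2347.

Q̄_A / Q̄_B ≈ 0.235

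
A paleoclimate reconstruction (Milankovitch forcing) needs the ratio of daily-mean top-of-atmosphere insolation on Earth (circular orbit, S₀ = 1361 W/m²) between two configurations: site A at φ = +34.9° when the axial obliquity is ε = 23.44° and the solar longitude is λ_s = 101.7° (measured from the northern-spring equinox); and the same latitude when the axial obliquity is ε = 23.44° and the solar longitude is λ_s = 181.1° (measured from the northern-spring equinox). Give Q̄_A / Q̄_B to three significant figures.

— Configuration A (φ=+34.9°):
Solar declination: sin δ = sin ε · sin λ_s = sin 23.44° × sin 101.7° = 0.38952, so δ = +22.925°.
cos H₀ = −tan(+34.9°) tan(+22.925°) = -0.2950, H₀ = 1.8703 rad.
Bracket: H₀ sin φ sin δ + cos φ cos δ sin H₀ = 1.8703×0.57215×0.38952 + 0.82015×0.92102×0.95549 = 0.416822 + 0.721753 = 1.138575.
Q̄ = (S₀/π) × [bracket] = (1361/π) × 1.138575 = 493.25 W/m².
— Configuration B (φ=+34.9°):
Solar declination: sin δ = sin ε · sin λ_s = sin 23.44° × sin 181.1° = -0.00764, so δ = -0.438°.
cos H₀ = −tan(+34.9°) tan(-0.438°) = 0.0053, H₀ = 1.5655 rad.
Bracket: H₀ sin φ sin δ + cos φ cos δ sin H₀ = 1.5655×0.57215×-0.00764 + 0.82015×0.99997×0.99999 = -0.006843 + 0.820117 = 0.813274.
Q̄ = (S₀/π) × [bracket] = (1361/π) × 0.813274 = 352.33 W/m².
Ratio Q̄_A / Q̄_B = 493.25 / 352.33 = 1.400.

Q̄_A / Q̄_B ≈ 1.40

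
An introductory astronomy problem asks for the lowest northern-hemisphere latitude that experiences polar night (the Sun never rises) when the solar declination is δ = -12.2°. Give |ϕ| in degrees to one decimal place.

|ϕ| = 77.8°

Polar night requires cos h₀ = −tan ϕ tan δ ≥ 1, i.e. tan ϕ tan δ ≤ −1.
The boundary is |tan ϕ| · |tan δ| = 1, so |ϕ| = 90° − |δ| = 90° − 12.2° = 77.8° in the northern hemisphere.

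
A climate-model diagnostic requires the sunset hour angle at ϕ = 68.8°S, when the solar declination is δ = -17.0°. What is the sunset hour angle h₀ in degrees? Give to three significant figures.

h₀ = 142°

cos h₀ = −tan ϕ · tan δ = −tan(-68.8°) × tan(-17.000°) = -0.7882, so h₀ = 2.4787 rad = 142.02°.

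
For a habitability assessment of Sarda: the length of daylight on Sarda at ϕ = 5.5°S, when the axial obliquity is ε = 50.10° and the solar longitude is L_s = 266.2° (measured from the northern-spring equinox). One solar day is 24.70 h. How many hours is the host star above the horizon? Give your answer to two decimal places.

13.25 h

Solar declination: sin δ = sin ε · sin L_s = sin 50.10° × sin 266.2° = -0.76548, so δ = -49.950°.
cos h₀ = −tan ϕ · tan δ = −tan(-5.5°) × tan(-49.950°) = -0.1145, so h₀ = 1.6856 rad = 96.58°.
Daylight = 2h₀/(2π) × 24.70 h = (1.6856/π) × 24.70 = 13.25 h.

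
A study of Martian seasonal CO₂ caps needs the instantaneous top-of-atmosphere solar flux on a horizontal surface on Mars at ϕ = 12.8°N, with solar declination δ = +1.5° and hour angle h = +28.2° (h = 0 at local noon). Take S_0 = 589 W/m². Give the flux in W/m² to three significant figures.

cos θ_z = sin ϕ sin δ + cos ϕ cos δ cos h = 0.005799 + 0.859108 = 0.864907.
Flux = S_0 · cos θ_z = 589 × 0.864907 = 509.4 W/m².

509 W/m²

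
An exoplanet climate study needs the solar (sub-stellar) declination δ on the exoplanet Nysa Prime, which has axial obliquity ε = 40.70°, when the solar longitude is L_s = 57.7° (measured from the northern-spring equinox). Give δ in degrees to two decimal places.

sin δ = sin ε · sin L_s = sin 40.70° × sin 57.7° = 0.551194.
δ = arcsin(0.551194) = +33.45°.

δ = +33.45°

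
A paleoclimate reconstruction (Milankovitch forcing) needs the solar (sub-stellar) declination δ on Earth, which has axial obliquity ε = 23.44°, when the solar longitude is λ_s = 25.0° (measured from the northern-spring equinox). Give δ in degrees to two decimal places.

sin δ = sin ε · sin λ_s = sin 23.44° × sin 25.0° = 0.168113.
δ = arcsin(0.168113) = +9.68°.

δ = +9.68°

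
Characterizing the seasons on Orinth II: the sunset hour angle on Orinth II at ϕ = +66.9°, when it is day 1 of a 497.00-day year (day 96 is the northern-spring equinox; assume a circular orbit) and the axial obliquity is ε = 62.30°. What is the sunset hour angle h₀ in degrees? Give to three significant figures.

h₀ = 0.00°

Solar longitude: L_s = 360° × (1 − 96)/497.00 = -68.813°, i.e. -68.813° + 360° = 291.187°.
sin δ = sin 62.30° × sin 291.187° = -0.82555, so δ = -55.644°.
cos h₀ = −tan ϕ · tan δ = 3.4296 ≥ 1, so the host star never rises (polar night) and h₀ = 0.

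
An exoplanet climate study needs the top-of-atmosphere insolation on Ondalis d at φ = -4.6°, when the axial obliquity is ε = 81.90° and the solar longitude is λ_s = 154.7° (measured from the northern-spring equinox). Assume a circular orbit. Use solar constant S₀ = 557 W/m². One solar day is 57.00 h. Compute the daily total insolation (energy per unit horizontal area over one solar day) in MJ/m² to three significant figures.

Solar declination: sin δ = sin ε · sin λ_s = sin 81.90° × sin 154.7° = 0.42309, so δ = +25.030°.
cos H₀ = −tan(-4.6°) tan(+25.030°) = 0.0376, H₀ = 1.5332 rad.
Bracket: H₀ sin φ sin δ + cos φ cos δ sin H₀ = 1.5332×-0.08020×0.42309 + 0.99678×0.90609×0.99929 = -0.052024 + 0.902531 = 0.850507.
Q̄ = (S₀/π) × [bracket] = (557/π) × 0.850507 = 150.79 W/m².
Daily total = Q̄ × 57.00 h × 3600 s/h = 150.79 × 57.00 × 3600 / 10⁶ = 30.94 MJ/m².

30.9 MJ/m²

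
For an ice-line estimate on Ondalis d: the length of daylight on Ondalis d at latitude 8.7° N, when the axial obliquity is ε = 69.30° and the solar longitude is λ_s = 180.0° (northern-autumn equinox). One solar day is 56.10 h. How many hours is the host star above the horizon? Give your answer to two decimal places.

Solar declination: sin δ = sin ε · sin λ_s = sin 69.30° × sin 180.0° = 0.00000, so δ = +0.000°.
cos H₀ = −tan φ · tan δ = −tan(+8.7°) × tan(+0.000°) = -0.0000, so H₀ = 1.5708 rad = 90.00°.
Daylight = 2H₀/(2π) × 56.10 h = (1.5708/π) × 56.10 = 28.05 h.

28.05 h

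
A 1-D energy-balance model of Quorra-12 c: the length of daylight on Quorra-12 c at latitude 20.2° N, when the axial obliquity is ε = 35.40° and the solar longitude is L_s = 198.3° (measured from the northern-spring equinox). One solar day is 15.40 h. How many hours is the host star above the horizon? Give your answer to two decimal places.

7.37 h

Solar declination: sin δ = sin ε · sin L_s = sin 35.40° × sin 198.3° = -0.18189, so δ = -10.480°.
cos h₀ = −tan ϕ · tan δ = −tan(+20.2°) × tan(-10.480°) = 0.0681, so h₀ = 1.5027 rad = 86.10°.
Daylight = 2h₀/(2π) × 15.40 h = (1.5027/π) × 15.40 = 7.37 h.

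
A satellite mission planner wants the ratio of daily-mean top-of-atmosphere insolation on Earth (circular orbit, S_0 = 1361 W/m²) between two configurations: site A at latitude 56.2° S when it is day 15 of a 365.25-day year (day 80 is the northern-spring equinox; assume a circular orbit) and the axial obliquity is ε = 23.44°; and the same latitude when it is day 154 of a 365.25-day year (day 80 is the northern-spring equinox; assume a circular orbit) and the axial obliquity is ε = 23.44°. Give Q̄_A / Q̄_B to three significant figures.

— Configuration A (ϕ=-56.2°):
Solar longitude: L_s = 360° × (15 − 80)/365.25 = -64.066°, i.e. -64.066° + 360° = 295.934°.
sin δ = sin 23.44° × sin 295.934° = -0.35773, so δ = -20.961°.
cos h₀ = −tan(-56.2°) tan(-20.961°) = -0.5722, h₀ = 2.1800 rad.
Bracket: h₀ sin ϕ sin δ + cos ϕ cos δ sin h₀ = 2.1800×-0.83098×-0.35773 + 0.55630×0.93383×0.82009 = 0.648041 + 0.426028 = 1.074069.
Q̄ = (S_0/π) × [bracket] = (1361/π) × 1.074069 = 465.31 W/m².
— Configuration B (ϕ=-56.2°):
Solar longitude: L_s = 360° × (154 − 80)/365.25 = 72.936°.
sin δ = sin 23.44° × sin 72.936° = 0.38028, so δ = +22.351°.
cos h₀ = −tan(-56.2°) tan(+22.351°) = 0.6142, h₀ = 0.9094 rad.
Bracket: h₀ sin ϕ sin δ + cos ϕ cos δ sin h₀ = 0.9094×-0.83098×0.38028 + 0.55630×0.92487×0.78915 = -0.287375 + 0.406022 = 0.118647.
Q̄ = (S_0/π) × [bracket] = (1361/π) × 0.118647 = 51.400 W/m².
Ratio Q̄_A / Q̄_B = 465.31 / 51.400 = 9.053.

Q̄_A / Q̄_B ≈ 9.05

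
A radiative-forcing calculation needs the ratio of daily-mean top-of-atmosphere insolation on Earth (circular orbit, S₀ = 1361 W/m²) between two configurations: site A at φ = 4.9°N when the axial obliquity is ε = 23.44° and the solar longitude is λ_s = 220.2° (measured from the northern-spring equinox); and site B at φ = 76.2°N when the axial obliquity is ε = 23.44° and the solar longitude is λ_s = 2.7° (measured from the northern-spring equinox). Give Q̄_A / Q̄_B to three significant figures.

— Configuration A (φ=+4.9°):
Solar declination: sin δ = sin ε · sin λ_s = sin 23.44° × sin 220.2° = -0.25676, so δ = -14.878°.
cos H₀ = −tan(+4.9°) tan(-14.878°) = 0.0228, H₀ = 1.5480 rad.
Bracket: H₀ sin φ sin δ + cos φ cos δ sin H₀ = 1.5480×0.08542×-0.25676 + 0.99635×0.96648×0.99974 = -0.033951 + 0.962702 = 0.928751.
Q̄ = (S₀/π) × [bracket] = (1361/π) × 0.928751 = 402.35 W/m².
— Configuration B (φ=+76.2°):
Solar declination: sin δ = sin ε · sin λ_s = sin 23.44° × sin 2.7° = 0.01874, so δ = +1.074°.
cos H₀ = −tan(+76.2°) tan(+1.074°) = -0.0763, H₀ = 1.6472 rad.
Bracket: H₀ sin φ sin δ + cos φ cos δ sin H₀ = 1.6472×0.97113×0.01874 + 0.23853×0.99982×0.99708 = 0.029977 + 0.237791 = 0.267768.
Q̄ = (S₀/π) × [bracket] = (1361/π) × 0.267768 = 116.00 W/m².
Ratio Q̄_A / Q̄_B = 402.35 / 116.00 = 3.469.

Q̄_A / Q̄_B ≈ 3.47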